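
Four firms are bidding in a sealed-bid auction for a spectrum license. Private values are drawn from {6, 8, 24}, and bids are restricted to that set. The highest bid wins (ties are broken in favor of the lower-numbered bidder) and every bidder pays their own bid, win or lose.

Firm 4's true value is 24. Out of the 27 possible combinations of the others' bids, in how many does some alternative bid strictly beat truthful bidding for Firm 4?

Others bid (6, 6, 6): truth gives 0; bid 8 gives 16 > 0. Violating.
Others bid (6, 6, 24): truth gives -24; bid 6 gives -6 > -24. Violating.
Others bid (6, 8, 24): truth gives -24; bid 6 gives -6 > -24. Violating.
Others bid (6, 24, 6): truth gives -24; bid 6 gives -6 > -24. Violating.
Others bid (6, 6, 8): truth gives 0; no alternative beats it.
Others bid (6, 8, 6): truth gives 0; no alternative beats it.
(Checking all 27 profiles: 20 have a profitable deviation, 7 do not.)

20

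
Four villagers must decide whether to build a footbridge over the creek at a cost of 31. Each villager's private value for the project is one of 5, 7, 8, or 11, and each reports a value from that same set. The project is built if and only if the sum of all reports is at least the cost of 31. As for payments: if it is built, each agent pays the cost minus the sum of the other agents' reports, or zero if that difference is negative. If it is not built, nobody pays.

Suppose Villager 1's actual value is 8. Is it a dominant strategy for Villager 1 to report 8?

Check each profile of the others' reports and compare truth against every alternative report.
Others report (11, 11, 11): truth gives 8, best alternative gives 8.
Others report (8, 11, 11): truth gives 7, best alternative gives 7.
Others report (11, 8, 11): truth gives 7, best alternative gives 7.
Others report (11, 11, 8): truth gives 7, best alternative gives 7.
Others report (7, 11, 11): truth gives 6, best alternative gives 6.
Others report (11, 7, 11): truth gives 6, best alternative gives 6.
(Remaining 58 profiles checked similarly; truth is weakly best in each.)
In every case the truthful report is at least as good as any alternative, so it is a dominant strategy.

Yes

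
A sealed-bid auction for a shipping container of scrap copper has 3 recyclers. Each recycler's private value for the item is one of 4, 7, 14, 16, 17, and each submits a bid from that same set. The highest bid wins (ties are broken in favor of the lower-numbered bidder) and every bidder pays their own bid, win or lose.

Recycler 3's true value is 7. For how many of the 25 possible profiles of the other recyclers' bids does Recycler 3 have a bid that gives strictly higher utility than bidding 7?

24

Others bid (4, 7): truth gives -7; bid 4 gives -4 > -7. Violating.
Others bid (4, 14): truth gives -7; bid 4 gives -4 > -7. Violating.
Others bid (4, 16): truth gives -7; bid 4 gives -4 > -7. Violating.
Others bid (4, 17): truth gives -7; bid 4 gives -4 > -7. Violating.
Others bid (4, 4): truth gives 0; no alternative beats it.
(Checking all 25 profiles: 24 have a profitable deviation, 1 does not.)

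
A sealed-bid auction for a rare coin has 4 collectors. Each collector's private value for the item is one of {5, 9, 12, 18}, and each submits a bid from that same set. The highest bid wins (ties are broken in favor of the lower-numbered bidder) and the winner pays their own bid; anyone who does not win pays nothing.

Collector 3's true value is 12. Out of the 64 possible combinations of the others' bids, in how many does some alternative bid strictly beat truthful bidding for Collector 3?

Others bid (5, 5, 5): truth gives 0; bid 9 gives 3 > 0. Violating.
Others bid (5, 5, 9): truth gives 0; bid 9 gives 3 > 0. Violating.
Others bid (5, 5, 12): truth gives 0; no alternative beats it.
Others bid (5, 5, 18): truth gives 0; no alternative beats it.
(Checking all 64 profiles: 2 have a profitable deviation, 62 do not.)

2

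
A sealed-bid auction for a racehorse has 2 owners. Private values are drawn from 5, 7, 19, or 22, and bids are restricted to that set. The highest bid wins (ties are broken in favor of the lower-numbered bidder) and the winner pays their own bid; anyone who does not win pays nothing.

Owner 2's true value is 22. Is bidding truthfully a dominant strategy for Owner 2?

Consider the case where Owner 1 bids 5.
Truthful bid 22: wins, pays 22, utility 22 - 22 = 0.
Bid 7 instead: wins, pays 7, utility 22 - 7 = 15.
Since 15 > 0, bidding 7 is strictly better here, so truthful bidding is not dominant.

No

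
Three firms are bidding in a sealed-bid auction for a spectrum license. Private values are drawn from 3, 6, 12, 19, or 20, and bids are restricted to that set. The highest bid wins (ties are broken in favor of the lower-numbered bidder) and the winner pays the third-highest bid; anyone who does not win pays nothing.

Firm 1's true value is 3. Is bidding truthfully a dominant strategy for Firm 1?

Check each profile of the others' bids and compare truth against every alternative bid.
Others bid (6, 6): truth gives 0, best alternative gives -3.
Others bid (3, 3): truth gives 0, best alternative gives 0.
Others bid (3, 6): truth gives 0, best alternative gives 0.
Others bid (3, 12): truth gives 0, best alternative gives 0.
Others bid (3, 19): truth gives 0, best alternative gives 0.
Others bid (3, 20): truth gives 0, best alternative gives 0.
(Remaining 19 profiles checked similarly; truth is weakly best in each.)
In every case the truthful bid is at least as good as any alternative, so it is a dominant strategy.

Yes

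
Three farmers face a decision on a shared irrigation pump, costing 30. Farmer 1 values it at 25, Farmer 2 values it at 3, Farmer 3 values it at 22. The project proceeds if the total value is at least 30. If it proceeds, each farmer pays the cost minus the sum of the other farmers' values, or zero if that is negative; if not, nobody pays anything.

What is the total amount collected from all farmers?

Total value 50 ≥ cost 30, so it is built.
Farmer 1: others sum to 25; max(0, 30 - 25) = 5.
Farmer 2: others sum to 47; max(0, 30 - 47) = 0.
Farmer 3: others sum to 28; max(0, 30 - 28) = 2.
Total collected = 5 + 0 + 2 = 7.

7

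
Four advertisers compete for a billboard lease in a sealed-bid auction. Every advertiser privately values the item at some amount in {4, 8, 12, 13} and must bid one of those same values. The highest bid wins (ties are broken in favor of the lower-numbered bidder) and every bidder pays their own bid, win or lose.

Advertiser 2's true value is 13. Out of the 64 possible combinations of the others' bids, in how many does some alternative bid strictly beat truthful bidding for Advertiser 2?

Others bid (4, 4, 4): truth gives 0; bid 8 gives 5 > 0. Violating.
Others bid (4, 4, 8): truth gives 0; bid 8 gives 5 > 0. Violating.
Others bid (4, 4, 12): truth gives 0; bid 12 gives 1 > 0. Violating.
Others bid (4, 8, 4): truth gives 0; bid 8 gives 5 > 0. Violating.
Others bid (4, 4, 13): truth gives 0; no alternative beats it.
Others bid (4, 8, 13): truth gives 0; no alternative beats it.
(Checking all 64 profiles: 34 have a profitable deviation, 30 do not.)

34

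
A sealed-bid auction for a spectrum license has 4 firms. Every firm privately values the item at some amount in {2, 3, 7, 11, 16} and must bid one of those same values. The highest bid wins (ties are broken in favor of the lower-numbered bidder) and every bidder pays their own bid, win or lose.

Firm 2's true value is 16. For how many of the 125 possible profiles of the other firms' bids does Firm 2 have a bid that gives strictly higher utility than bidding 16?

73

Others bid (2, 2, 2): truth gives 0; bid 3 gives 13 > 0. Violating.
Others bid (2, 2, 3): truth gives 0; bid 3 gives 13 > 0. Violating.
Others bid (2, 2, 7): truth gives 0; bid 7 gives 9 > 0. Violating.
Others bid (2, 2, 11): truth gives 0; bid 11 gives 5 > 0. Violating.
Others bid (2, 2, 16): truth gives 0; no alternative beats it.
Others bid (2, 3, 16): truth gives 0; no alternative beats it.
(Checking all 125 profiles: 73 have a profitable deviation, 52 do not.)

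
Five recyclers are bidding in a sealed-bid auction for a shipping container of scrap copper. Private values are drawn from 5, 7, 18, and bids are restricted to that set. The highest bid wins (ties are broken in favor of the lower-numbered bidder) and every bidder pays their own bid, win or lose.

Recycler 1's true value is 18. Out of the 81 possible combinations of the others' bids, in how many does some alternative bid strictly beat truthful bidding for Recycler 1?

Others bid (5, 5, 5, 5): truth gives 0; bid 5 gives 13 > 0. Violating.
Others bid (5, 5, 5, 7): truth gives 0; bid 7 gives 11 > 0. Violating.
Others bid (5, 5, 7, 5): truth gives 0; bid 7 gives 11 > 0. Violating.
Others bid (5, 5, 7, 7): truth gives 0; bid 7 gives 11 > 0. Violating.
Others bid (5, 5, 5, 18): truth gives 0; no alternative beats it.
Others bid (5, 5, 7, 18): truth gives 0; no alternative beats it.
(Checking all 81 profiles: 16 have a profitable deviation, 65 do not.)

16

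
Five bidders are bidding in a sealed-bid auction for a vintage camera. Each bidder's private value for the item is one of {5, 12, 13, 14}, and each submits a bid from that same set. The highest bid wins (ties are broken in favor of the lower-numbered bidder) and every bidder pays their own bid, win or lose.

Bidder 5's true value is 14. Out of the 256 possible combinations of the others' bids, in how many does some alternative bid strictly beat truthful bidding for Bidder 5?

Others bid (5, 5, 5, 5): truth gives 0; bid 12 gives 2 > 0. Violating.
Others bid (5, 5, 5, 12): truth gives 0; bid 13 gives 1 > 0. Violating.
Others bid (5, 5, 5, 14): truth gives -14; bid 5 gives -5 > -14. Violating.
Others bid (5, 5, 12, 5): truth gives 0; bid 13 gives 1 > 0. Violating.
Others bid (5, 5, 5, 13): truth gives 0; no alternative beats it.
Others bid (5, 5, 12, 13): truth gives 0; no alternative beats it.
(Checking all 256 profiles: 191 have a profitable deviation, 65 do not.)

191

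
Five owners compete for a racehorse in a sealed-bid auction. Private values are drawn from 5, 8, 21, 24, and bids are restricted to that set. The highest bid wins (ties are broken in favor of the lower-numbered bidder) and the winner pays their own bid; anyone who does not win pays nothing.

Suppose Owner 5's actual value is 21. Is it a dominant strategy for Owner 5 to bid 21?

No

Consider the case where Owner 1 bids 5, Owner 2 bids 5, Owner 3 bids 5 and Owner 4 bids 5.
Truthful bid 21: wins, pays 21, utility 21 - 21 = 0.
Bid 8 instead: wins, pays 8, utility 21 - 8 = 13.
Since 13 > 0, bidding 8 is strictly better here, so truthful bidding is not dominant.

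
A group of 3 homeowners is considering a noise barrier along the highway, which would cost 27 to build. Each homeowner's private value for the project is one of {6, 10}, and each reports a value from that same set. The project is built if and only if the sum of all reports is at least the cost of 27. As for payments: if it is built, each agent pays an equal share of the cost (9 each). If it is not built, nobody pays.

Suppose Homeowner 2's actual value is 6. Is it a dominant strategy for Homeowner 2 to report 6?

Yes

Check each profile of the others' reports and compare truth against every alternative report.
Others report (10, 10): truth gives 0, best alternative gives -3.
Others report (6, 6): truth gives 0, best alternative gives 0.
Others report (6, 10): truth gives 0, best alternative gives 0.
Others report (10, 6): truth gives 0, best alternative gives 0.
In every case the truthful report is at least as good as any alternative, so it is a dominant strategy.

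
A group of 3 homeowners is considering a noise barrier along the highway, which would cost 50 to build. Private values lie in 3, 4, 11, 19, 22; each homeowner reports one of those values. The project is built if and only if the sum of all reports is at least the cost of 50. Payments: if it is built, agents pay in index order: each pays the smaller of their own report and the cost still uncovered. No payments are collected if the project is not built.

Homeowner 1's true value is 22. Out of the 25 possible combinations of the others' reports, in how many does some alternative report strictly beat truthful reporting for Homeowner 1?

Others report (11, 22): truth gives 0; report 19 gives 3 > 0. Violating.
Others report (19, 19): truth gives 0; report 19 gives 3 > 0. Violating.
Others report (19, 22): truth gives 0; report 11 gives 11 > 0. Violating.
Others report (22, 11): truth gives 0; report 19 gives 3 > 0. Violating.
Others report (3, 3): truth gives 0; no alternative beats it.
Others report (3, 4): truth gives 0; no alternative beats it.
(Checking all 25 profiles: 6 have a profitable deviation, 19 do not.)

6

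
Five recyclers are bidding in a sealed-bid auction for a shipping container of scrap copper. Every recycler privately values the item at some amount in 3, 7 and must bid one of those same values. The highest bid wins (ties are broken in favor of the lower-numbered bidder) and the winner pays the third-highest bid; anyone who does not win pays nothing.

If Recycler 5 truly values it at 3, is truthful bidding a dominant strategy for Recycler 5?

Check each profile of the others' bids and compare truth against every alternative bid.
Others bid (3, 3, 3, 3): truth gives 0, best alternative gives 0.
Others bid (3, 3, 3, 7): truth gives 0, best alternative gives 0.
Others bid (3, 3, 7, 3): truth gives 0, best alternative gives 0.
Others bid (3, 3, 7, 7): truth gives 0, best alternative gives 0.
Others bid (3, 7, 3, 3): truth gives 0, best alternative gives 0.
Others bid (3, 7, 3, 7): truth gives 0, best alternative gives 0.
(Remaining 10 profiles checked similarly; truth is weakly best in each.)
In every case the truthful bid is at least as good as any alternative, so it is a dominant strategy.

Yes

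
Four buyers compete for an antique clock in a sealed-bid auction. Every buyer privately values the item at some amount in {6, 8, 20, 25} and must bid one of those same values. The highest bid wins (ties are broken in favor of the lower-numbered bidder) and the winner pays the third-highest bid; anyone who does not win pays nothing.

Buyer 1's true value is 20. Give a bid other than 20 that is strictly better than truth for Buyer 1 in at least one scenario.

Suppose Buyer 2 bids 6, Buyer 3 bids 6 and Buyer 4 bids 25.
Bid 20: loses, pays 0, utility 0.
Bid 25: wins, pays 6, utility 20 - 6 = 14.
So bidding 25 beats truth here (14 > 0).

25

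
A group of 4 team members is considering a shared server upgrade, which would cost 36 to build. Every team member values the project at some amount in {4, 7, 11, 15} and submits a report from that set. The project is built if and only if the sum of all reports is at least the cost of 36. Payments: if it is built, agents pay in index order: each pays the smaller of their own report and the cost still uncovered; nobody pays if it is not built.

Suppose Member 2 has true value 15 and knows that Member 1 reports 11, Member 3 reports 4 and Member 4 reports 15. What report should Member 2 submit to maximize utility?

7

Report 4: project not built, utility 0.
Report 7: project built, pays 7, utility 15 - 7 = 8.
Report 11: project built, pays 11, utility 15 - 11 = 4.
Report 15: project built, pays 15, utility 15 - 15 = 0.
The best choice is 7 with utility 8.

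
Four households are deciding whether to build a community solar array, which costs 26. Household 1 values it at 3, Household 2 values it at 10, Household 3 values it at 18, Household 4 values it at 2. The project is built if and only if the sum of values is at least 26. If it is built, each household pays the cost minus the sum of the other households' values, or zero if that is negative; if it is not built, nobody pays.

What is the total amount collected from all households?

Total value 33 ≥ cost 26, so it is built.
Household 1: others sum to 30; max(0, 26 - 30) = 0.
Household 2: others sum to 23; max(0, 26 - 23) = 3.
Household 3: others sum to 15; max(0, 26 - 15) = 11.
Household 4: others sum to 31; max(0, 26 - 31) = 0.
Total collected = 0 + 3 + 11 + 0 = 14.

14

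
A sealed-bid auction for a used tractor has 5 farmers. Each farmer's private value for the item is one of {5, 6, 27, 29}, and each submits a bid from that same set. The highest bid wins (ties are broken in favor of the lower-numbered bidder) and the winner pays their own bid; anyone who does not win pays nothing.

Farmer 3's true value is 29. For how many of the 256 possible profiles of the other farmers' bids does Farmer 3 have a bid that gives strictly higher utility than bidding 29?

Others bid (5, 5, 5, 5): truth gives 0; bid 6 gives 23 > 0. Violating.
Others bid (5, 5, 5, 6): truth gives 0; bid 6 gives 23 > 0. Violating.
Others bid (5, 5, 5, 27): truth gives 0; bid 27 gives 2 > 0. Violating.
Others bid (5, 5, 6, 5): truth gives 0; bid 6 gives 23 > 0. Violating.
Others bid (5, 5, 5, 29): truth gives 0; no alternative beats it.
Others bid (5, 5, 6, 29): truth gives 0; no alternative beats it.
(Checking all 256 profiles: 36 have a profitable deviation, 220 do not.)

36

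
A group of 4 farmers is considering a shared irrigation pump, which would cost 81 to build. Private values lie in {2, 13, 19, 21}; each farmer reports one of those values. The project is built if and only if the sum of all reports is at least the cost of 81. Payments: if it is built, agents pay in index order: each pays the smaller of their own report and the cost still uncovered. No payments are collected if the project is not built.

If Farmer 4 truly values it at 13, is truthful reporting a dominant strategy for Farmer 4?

Yes

Check each profile of the others' reports and compare truth against every alternative report.
Others report (2, 2, 2): truth gives 0, best alternative gives 0.
Others report (2, 2, 13): truth gives 0, best alternative gives 0.
Others report (2, 2, 19): truth gives 0, best alternative gives 0.
Others report (2, 2, 21): truth gives 0, best alternative gives 0.
Others report (2, 13, 2): truth gives 0, best alternative gives 0.
Others report (2, 13, 13): truth gives 0, best alternative gives 0.
(Remaining 58 profiles checked similarly; truth is weakly best in each.)
In every case the truthful report is at least as good as any alternative, so it is a dominant strategy.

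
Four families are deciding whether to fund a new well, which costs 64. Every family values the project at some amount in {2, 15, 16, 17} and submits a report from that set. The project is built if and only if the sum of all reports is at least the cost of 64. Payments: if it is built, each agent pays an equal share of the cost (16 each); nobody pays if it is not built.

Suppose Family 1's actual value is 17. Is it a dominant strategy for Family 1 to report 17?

Check each profile of the others' reports and compare truth against every alternative report.
Others report (15, 15, 17): truth gives 1, best alternative gives 0.
Others report (15, 16, 16): truth gives 1, best alternative gives 0.
Others report (15, 17, 15): truth gives 1, best alternative gives 0.
Others report (16, 15, 16): truth gives 1, best alternative gives 0.
Others report (16, 16, 15): truth gives 1, best alternative gives 0.
Others report (17, 15, 15): truth gives 1, best alternative gives 0.
(Remaining 58 profiles checked similarly; truth is weakly best in each.)
In every case the truthful report is at least as good as any alternative, so it is a dominant strategy.

Yes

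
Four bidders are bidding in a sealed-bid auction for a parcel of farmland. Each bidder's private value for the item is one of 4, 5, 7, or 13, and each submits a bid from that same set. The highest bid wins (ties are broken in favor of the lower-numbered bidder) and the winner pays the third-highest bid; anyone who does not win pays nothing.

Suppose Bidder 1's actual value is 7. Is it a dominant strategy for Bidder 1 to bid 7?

Consider the case where Bidder 2 bids 4, Bidder 3 bids 4 and Bidder 4 bids 13.
Truthful bid 7: loses, pays 0, utility 0.
Bid 13 instead: wins, pays 4, utility 7 - 4 = 3.
Since 3 > 0, bidding 13 is strictly better here, so truthful bidding is not dominant.

No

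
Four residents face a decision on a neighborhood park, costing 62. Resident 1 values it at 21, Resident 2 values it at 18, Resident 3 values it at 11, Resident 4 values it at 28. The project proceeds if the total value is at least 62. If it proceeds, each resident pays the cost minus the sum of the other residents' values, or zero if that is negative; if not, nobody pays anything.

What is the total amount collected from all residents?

Total value 78 ≥ cost 62, so it is built.
Resident 1: others sum to 57; max(0, 62 - 57) = 5.
Resident 2: others sum to 60; max(0, 62 - 60) = 2.
Resident 3: others sum to 67; max(0, 62 - 67) = 0.
Resident 4: others sum to 50; max(0, 62 - 50) = 12.
Total collected = 5 + 2 + 0 + 12 = 19.

19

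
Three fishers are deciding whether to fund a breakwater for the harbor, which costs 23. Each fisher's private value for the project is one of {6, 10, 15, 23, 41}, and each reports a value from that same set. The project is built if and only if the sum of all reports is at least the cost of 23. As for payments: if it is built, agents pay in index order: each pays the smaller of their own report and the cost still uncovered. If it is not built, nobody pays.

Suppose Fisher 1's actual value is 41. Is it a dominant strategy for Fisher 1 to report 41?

Consider the case where Fisher 2 reports 6 and Fisher 3 reports 6.
Truthful report 41: project built, pays 23, utility 41 - 23 = 18.
Report 15 instead: project built, pays 15, utility 41 - 15 = 26.
Since 26 > 18, reporting 15 is strictly better here, so truthful reporting is not dominant.

No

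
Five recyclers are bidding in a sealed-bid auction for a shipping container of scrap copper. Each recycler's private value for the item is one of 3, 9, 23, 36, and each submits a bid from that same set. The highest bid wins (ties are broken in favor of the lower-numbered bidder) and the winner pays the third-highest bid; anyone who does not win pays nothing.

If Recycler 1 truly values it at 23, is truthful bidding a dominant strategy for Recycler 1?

No

Consider the case where Recycler 2 bids 3, Recycler 3 bids 3, Recycler 4 bids 3 and Recycler 5 bids 36.
Truthful bid 23: loses, pays 0, utility 0.
Bid 36 instead: wins, pays 3, utility 23 - 3 = 20.
Since 20 > 0, bidding 36 is strictly better here, so truthful bidding is not dominant.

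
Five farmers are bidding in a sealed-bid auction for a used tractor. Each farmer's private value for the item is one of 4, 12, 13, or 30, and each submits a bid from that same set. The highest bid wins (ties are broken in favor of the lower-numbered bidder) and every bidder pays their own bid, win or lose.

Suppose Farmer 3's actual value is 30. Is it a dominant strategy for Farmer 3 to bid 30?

No

Consider the case where Farmer 1 bids 4, Farmer 2 bids 4, Farmer 4 bids 4 and Farmer 5 bids 4.
Truthful bid 30: wins, pays 30, utility 30 - 30 = 0.
Bid 12 instead: wins, pays 12, utility 30 - 12 = 18.
Since 18 > 0, bidding 12 is strictly better here, so truthful bidding is not dominant.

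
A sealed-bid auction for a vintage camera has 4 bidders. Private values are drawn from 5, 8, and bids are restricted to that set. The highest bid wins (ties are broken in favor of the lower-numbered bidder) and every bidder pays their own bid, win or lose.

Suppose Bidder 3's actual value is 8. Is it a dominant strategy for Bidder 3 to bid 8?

Consider the case where Bidder 1 bids 5, Bidder 2 bids 8 and Bidder 4 bids 5.
Truthful bid 8: loses but pays 8, utility -8.
Bid 5 instead: loses but pays 5, utility -5.
Since -5 > -8, bidding 5 is strictly better here, so truthful bidding is not dominant.

No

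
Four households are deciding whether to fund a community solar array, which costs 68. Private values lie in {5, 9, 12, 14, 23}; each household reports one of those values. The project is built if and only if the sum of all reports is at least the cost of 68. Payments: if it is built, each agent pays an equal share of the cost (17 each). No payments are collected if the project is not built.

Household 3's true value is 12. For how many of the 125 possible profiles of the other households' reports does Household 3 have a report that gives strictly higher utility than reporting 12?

6

Others report (12, 23, 23): truth gives -5; report 5 gives 0 > -5. Violating.
Others report (14, 23, 23): truth gives -5; report 5 gives 0 > -5. Violating.
Others report (23, 12, 23): truth gives -5; report 5 gives 0 > -5. Violating.
Others report (23, 14, 23): truth gives -5; report 5 gives 0 > -5. Violating.
Others report (5, 5, 5): truth gives 0; no alternative beats it.
Others report (5, 5, 9): truth gives 0; no alternative beats it.
(Checking all 125 profiles: 6 have a profitable deviation, 119 do not.)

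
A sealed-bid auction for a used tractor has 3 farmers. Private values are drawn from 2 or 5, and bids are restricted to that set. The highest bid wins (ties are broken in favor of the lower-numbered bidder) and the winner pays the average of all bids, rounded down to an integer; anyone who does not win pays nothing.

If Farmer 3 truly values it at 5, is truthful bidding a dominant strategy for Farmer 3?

Check each profile of the others' bids and compare truth against every alternative bid.
Others bid (2, 2): truth gives 2, best alternative gives 0.
Others bid (2, 5): truth gives 0, best alternative gives 0.
Others bid (5, 2): truth gives 0, best alternative gives 0.
Others bid (5, 5): truth gives 0, best alternative gives 0.
In every case the truthful bid is at least as good as any alternative, so it is a dominant strategy.

Yes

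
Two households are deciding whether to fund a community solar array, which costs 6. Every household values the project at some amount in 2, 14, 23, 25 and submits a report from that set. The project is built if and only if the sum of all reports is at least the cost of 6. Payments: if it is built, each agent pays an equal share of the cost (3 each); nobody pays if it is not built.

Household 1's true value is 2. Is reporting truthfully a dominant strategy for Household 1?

Check each profile of the others' reports and compare truth against every alternative report.
Others report (2): truth gives 0, best alternative gives -1.
Others report (14): truth gives -1, best alternative gives -1.
Others report (23): truth gives -1, best alternative gives -1.
Others report (25): truth gives -1, best alternative gives -1.
In every case the truthful report is at least as good as any alternative, so it is a dominant strategy.

Yes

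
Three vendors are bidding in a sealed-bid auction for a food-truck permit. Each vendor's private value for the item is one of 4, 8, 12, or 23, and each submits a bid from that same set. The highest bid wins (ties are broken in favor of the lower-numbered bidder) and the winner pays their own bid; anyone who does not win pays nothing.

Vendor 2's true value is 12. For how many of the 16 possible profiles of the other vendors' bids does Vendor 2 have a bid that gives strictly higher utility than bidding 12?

Others bid (4, 4): truth gives 0; bid 8 gives 4 > 0. Violating.
Others bid (4, 8): truth gives 0; bid 8 gives 4 > 0. Violating.
Others bid (4, 12): truth gives 0; no alternative beats it.
Others bid (4, 23): truth gives 0; no alternative beats it.
(Checking all 16 profiles: 2 have a profitable deviation, 14 do not.)

2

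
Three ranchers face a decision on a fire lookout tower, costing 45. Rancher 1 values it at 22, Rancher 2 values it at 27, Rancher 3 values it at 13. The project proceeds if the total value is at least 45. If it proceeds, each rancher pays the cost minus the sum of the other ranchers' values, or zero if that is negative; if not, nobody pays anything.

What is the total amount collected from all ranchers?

15

Total value 62 ≥ cost 45, so it is built.
Rancher 1: others sum to 40; max(0, 45 - 40) = 5.
Rancher 2: others sum to 35; max(0, 45 - 35) = 10.
Rancher 3: others sum to 49; max(0, 45 - 49) = 0.
Total collected = 5 + 10 + 0 = 15.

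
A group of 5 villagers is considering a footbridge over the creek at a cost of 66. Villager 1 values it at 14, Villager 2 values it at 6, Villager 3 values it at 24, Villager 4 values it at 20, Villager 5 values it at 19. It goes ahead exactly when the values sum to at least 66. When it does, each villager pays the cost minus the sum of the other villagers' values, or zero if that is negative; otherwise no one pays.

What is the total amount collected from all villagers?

Total value 83 ≥ cost 66, so it is built.
Villager 1: others sum to 69; max(0, 66 - 69) = 0.
Villager 2: others sum to 77; max(0, 66 - 77) = 0.
Villager 3: others sum to 59; max(0, 66 - 59) = 7.
Villager 4: others sum to 63; max(0, 66 - 63) = 3.
Villager 5: others sum to 64; max(0, 66 - 64) = 2.
Total collected = 0 + 0 + 7 + 3 + 2 = 12.

12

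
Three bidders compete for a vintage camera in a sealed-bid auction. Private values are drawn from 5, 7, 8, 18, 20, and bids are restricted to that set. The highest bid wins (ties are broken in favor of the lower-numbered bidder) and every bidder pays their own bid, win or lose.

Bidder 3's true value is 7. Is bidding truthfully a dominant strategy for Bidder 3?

No

Consider the case where Bidder 1 bids 5 and Bidder 2 bids 7.
Truthful bid 7: loses but pays 7, utility -7.
Bid 5 instead: loses but pays 5, utility -5.
Since -5 > -7, bidding 5 is strictly better here, so truthful bidding is not dominant.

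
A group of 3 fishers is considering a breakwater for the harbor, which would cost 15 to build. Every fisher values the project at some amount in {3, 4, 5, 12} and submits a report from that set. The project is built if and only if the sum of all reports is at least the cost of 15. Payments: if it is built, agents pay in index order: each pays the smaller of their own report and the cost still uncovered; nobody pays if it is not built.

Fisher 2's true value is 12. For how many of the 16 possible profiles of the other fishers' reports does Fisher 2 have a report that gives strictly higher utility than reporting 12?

4

Others report (3, 12): truth gives 0; report 3 gives 9 > 0. Violating.
Others report (4, 12): truth gives 1; report 3 gives 9 > 1. Violating.
Others report (5, 5): truth gives 2; report 5 gives 7 > 2. Violating.
Others report (5, 12): truth gives 2; report 3 gives 9 > 2. Violating.
Others report (3, 3): truth gives 0; no alternative beats it.
Others report (3, 4): truth gives 0; no alternative beats it.
(Checking all 16 profiles: 4 have a profitable deviation, 12 do not.)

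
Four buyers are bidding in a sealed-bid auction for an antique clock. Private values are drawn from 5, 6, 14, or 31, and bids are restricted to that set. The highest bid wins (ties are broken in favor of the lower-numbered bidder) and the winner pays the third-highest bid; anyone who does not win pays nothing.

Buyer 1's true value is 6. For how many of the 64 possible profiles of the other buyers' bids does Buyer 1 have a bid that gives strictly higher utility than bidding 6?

Others bid (5, 5, 14): truth gives 0; bid 14 gives 1 > 0. Violating.
Others bid (5, 5, 31): truth gives 0; bid 31 gives 1 > 0. Violating.
Others bid (5, 14, 5): truth gives 0; bid 14 gives 1 > 0. Violating.
Others bid (5, 31, 5): truth gives 0; bid 31 gives 1 > 0. Violating.
Others bid (5, 5, 5): truth gives 1; no alternative beats it.
Others bid (5, 5, 6): truth gives 1; no alternative beats it.
(Checking all 64 profiles: 6 have a profitable deviation, 58 do not.)

6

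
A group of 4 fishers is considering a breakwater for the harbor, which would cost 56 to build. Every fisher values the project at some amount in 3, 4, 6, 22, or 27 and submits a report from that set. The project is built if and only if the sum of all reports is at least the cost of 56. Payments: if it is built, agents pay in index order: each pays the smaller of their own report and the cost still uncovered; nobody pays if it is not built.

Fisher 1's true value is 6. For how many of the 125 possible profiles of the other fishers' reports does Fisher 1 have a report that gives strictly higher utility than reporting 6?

35

Others report (3, 22, 27): truth gives 0; report 4 gives 2 > 0. Violating.
Others report (3, 27, 22): truth gives 0; report 4 gives 2 > 0. Violating.
Others report (3, 27, 27): truth gives 0; report 3 gives 3 > 0. Violating.
Others report (4, 22, 27): truth gives 0; report 3 gives 3 > 0. Violating.
Others report (3, 3, 3): truth gives 0; no alternative beats it.
Others report (3, 3, 4): truth gives 0; no alternative beats it.
(Checking all 125 profiles: 35 have a profitable deviation, 90 do not.)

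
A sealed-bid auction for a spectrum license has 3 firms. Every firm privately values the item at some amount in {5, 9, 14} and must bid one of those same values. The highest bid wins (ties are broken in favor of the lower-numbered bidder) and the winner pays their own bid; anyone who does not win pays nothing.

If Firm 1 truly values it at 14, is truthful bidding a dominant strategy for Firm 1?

No

Consider the case where Firm 2 bids 5 and Firm 3 bids 5.
Truthful bid 14: wins, pays 14, utility 14 - 14 = 0.
Bid 5 instead: wins, pays 5, utility 14 - 5 = 9.
Since 9 > 0, bidding 5 is strictly better here, so truthful bidding is not dominant.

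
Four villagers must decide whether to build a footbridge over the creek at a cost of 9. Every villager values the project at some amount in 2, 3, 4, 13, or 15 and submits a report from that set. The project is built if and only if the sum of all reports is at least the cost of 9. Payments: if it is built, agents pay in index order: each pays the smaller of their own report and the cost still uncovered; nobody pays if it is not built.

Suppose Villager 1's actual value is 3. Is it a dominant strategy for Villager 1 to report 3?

No

Consider the case where Villager 2 reports 2, Villager 3 reports 2 and Villager 4 reports 3.
Truthful report 3: project built, pays 3, utility 3 - 3 = 0.
Report 2 instead: project built, pays 2, utility 3 - 2 = 1.
Since 1 > 0, reporting 2 is strictly better here, so truthful reporting is not dominant.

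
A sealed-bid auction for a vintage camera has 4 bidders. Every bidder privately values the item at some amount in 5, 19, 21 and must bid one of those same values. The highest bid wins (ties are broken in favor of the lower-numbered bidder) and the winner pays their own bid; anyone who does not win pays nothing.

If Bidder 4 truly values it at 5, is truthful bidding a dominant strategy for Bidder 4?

Yes

Check each profile of the others' bids and compare truth against every alternative bid.
Others bid (5, 5, 5): truth gives 0, best alternative gives -14.
Others bid (5, 5, 19): truth gives 0, best alternative gives 0.
Others bid (5, 5, 21): truth gives 0, best alternative gives 0.
Others bid (5, 19, 5): truth gives 0, best alternative gives 0.
Others bid (5, 19, 19): truth gives 0, best alternative gives 0.
Others bid (5, 19, 21): truth gives 0, best alternative gives 0.
(Remaining 21 profiles checked similarly; truth is weakly best in each.)
In every case the truthful bid is at least as good as any alternative, so it is a dominant strategy.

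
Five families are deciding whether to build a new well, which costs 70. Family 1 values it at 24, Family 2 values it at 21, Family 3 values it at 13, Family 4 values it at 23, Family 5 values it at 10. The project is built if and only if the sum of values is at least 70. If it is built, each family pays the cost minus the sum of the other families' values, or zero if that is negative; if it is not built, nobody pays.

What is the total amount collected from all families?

Total value 91 ≥ cost 70, so it is built.
Family 1: others sum to 67; max(0, 70 - 67) = 3.
Family 2: others sum to 70; max(0, 70 - 70) = 0.
Family 3: others sum to 78; max(0, 70 - 78) = 0.
Family 4: others sum to 68; max(0, 70 - 68) = 2.
Family 5: others sum to 81; max(0, 70 - 81) = 0.
Total collected = 3 + 0 + 0 + 2 + 0 = 5.

5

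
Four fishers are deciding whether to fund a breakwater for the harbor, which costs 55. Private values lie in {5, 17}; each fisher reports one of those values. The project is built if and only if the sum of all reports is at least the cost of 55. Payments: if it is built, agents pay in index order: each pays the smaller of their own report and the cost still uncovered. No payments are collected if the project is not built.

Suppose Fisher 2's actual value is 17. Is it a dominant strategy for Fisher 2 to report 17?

No

Consider the case where Fisher 1 reports 17, Fisher 3 reports 17 and Fisher 4 reports 17.
Truthful report 17: project built, pays 17, utility 17 - 17 = 0.
Report 5 instead: project built, pays 5, utility 17 - 5 = 12.
Since 12 > 0, reporting 5 is strictly better here, so truthful reporting is not dominant.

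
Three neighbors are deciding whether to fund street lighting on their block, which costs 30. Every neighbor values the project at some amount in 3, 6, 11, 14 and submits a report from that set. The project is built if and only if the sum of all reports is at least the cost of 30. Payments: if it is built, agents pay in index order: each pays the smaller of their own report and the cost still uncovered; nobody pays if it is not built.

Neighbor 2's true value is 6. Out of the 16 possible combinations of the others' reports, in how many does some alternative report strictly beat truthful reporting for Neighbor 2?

1

Others report (14, 14): truth gives 0; report 3 gives 3 > 0. Violating.
Others report (3, 3): truth gives 0; no alternative beats it.
Others report (3, 6): truth gives 0; no alternative beats it.
(Checking all 16 profiles: 1 has a profitable deviation, 15 do not.)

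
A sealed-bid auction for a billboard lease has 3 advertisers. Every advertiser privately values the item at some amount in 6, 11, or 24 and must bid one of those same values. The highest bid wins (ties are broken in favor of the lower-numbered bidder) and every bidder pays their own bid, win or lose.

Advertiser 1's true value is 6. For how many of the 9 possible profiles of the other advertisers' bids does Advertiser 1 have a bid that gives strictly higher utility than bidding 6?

3

Others bid (6, 11): truth gives -6; bid 11 gives -5 > -6. Violating.
Others bid (11, 6): truth gives -6; bid 11 gives -5 > -6. Violating.
Others bid (11, 11): truth gives -6; bid 11 gives -5 > -6. Violating.
Others bid (6, 6): truth gives 0; no alternative beats it.
Others bid (6, 24): truth gives -6; no alternative beats it.
(Checking all 9 profiles: 3 have a profitable deviation, 6 do not.)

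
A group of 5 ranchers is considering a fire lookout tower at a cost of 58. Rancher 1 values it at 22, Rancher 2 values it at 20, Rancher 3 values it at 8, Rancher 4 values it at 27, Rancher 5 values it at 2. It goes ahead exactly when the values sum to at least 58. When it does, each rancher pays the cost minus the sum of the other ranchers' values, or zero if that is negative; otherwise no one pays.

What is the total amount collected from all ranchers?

Total value 79 ≥ cost 58, so it is built.
Rancher 1: others sum to 57; max(0, 58 - 57) = 1.
Rancher 2: others sum to 59; max(0, 58 - 59) = 0.
Rancher 3: others sum to 71; max(0, 58 - 71) = 0.
Rancher 4: others sum to 52; max(0, 58 - 52) = 6.
Rancher 5: others sum to 77; max(0, 58 - 77) = 0.
Total collected = 1 + 0 + 0 + 6 + 0 = 7.

7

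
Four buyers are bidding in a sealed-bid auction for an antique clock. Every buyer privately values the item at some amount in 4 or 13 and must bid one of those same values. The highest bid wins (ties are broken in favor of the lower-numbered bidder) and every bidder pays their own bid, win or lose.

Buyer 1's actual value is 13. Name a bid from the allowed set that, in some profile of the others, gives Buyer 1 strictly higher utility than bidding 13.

Suppose Buyer 2 bids 4, Buyer 3 bids 4 and Buyer 4 bids 4.
Bid 13: wins, pays 13, utility 13 - 13 = 0.
Bid 4: wins, pays 4, utility 13 - 4 = 9.
So bidding 4 beats truth here (9 > 0).

4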